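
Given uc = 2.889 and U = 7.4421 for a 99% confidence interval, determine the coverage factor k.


k = U / uc
k = 7.4421 / 2.889
k = 2.576

2.576


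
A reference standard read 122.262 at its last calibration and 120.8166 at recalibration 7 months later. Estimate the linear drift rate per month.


rate = (v2 - v1) / months
= (120.8166 - 122.262) / 7
= -1.4454 / 7
= -0.2065

-0.2065


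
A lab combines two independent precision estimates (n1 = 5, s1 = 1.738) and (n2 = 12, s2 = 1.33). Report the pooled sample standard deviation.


s_p = sqrt(((n1-1)*s1^2 + (n2-1)*s2^2) / (n1+n2-2))
numerator = (5-1)*1.738^2 + (12-1)*1.33^2 = 12.082576 + 19.4579 = 31.540476
denominator = 5 + 12 - 2 = 15
s_p^2 = 31.540476 / 15 = 2.1026984
s_p = sqrt(2.1026984) = 1.4501

1.4501


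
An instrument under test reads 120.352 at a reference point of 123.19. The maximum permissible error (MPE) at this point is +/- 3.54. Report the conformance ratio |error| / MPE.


e = indication - reference = 120.352 - 123.19 = -2.8380
|e| = 2.8380
ratio = |e| / MPE = 2.8380 / 3.54
ratio = 0.8017

0.8017


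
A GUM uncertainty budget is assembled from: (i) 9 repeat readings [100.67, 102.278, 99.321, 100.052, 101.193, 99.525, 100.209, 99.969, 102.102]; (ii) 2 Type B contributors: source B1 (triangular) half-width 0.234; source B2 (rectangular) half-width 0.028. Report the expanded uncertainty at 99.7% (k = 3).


mean = (100.67 + 102.278 + 99.321 + 100.052 + 101.193 + 99.525 + 100.209 + 99.969 + 102.102) / 9 = 100.591
s = sqrt(sum((x - mean)^2)/(n-1)) = 1.0647958
u_A = s / sqrt(n) = 1.0647958 / sqrt(9) = 0.35493193
u_B1 = 0.234 / sqrt(6) = 0.0955301
u_B2 = 0.028 / sqrt(3) = 0.016165808
uc = sqrt(0.35493193^2 + 0.0955301^2 + 0.016165808^2) = 0.36791848
U = k * uc = 3 * 0.36791848
U = 1.1038

1.1038


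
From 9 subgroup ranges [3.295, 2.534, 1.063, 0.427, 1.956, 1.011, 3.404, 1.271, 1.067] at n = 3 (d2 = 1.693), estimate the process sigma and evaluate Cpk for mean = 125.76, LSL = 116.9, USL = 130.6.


R_bar = (3.295 + 2.534 + 1.063 + 0.427 + 1.956 + 1.011 + 3.404 + 1.271 + 1.067) / 9 = 1.7808889
sigma = R_bar / d2 = 1.7808889 / 1.693 = 1.0519131
Cp = (USL - LSL)/(6*sigma) = (130.6 - 116.9)/(6*1.0519131) = 2.1706
Cpu = (130.6 - 125.76)/(3*1.0519131) = 1.5337
Cpl = (125.76 - 116.9)/(3*1.0519131) = 2.8076
Cpk = min(Cpu, Cpl) = 1.5337

1.5337


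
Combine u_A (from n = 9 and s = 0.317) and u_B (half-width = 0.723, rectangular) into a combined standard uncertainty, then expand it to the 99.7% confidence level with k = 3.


u_A = s / sqrt(n) = 0.317 / sqrt(9) = 0.10566667
u_B = half_width / sqrt(3) = 0.723 / sqrt(3) = 0.41742424
uc = sqrt(u_A^2 + u_B^2) = sqrt(0.10566667^2 + 0.41742424^2) = 0.4305908
U = k * uc = 3 * 0.4305908
U = 1.2918

1.2918


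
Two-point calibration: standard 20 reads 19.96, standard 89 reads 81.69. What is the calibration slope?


slope = (y2 - y1) / (x2 - x1)
= (81.69 - 19.96) / (89 - 20)
= 61.7300 / 69
= 0.8946

0.8946


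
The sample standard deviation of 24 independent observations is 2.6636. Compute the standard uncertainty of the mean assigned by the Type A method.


u_A = s / sqrt(n)
u_A = 2.6636 / sqrt(24)
u_A = 2.6636 / 4.8989795
u_A = 0.5437

0.5437


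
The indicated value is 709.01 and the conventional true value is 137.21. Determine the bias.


Systematic error = measured - true
= 709.01 - 137.21
= 571.8000

571.8000


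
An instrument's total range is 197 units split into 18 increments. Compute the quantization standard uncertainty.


resolution = range / divisions
resolution = 197 / 18 = 10.944444
u_res = resolution / (2*sqrt(3))
u_res = 10.944444 / 3.4641016
u_res = 3.1594

3.1594


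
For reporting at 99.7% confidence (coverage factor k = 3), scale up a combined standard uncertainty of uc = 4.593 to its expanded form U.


U = k * uc
U = 3 * 4.593
U = 13.7790

13.7790


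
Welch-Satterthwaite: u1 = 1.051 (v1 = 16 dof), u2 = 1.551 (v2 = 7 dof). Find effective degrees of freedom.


uc = sqrt(u1^2 + u2^2) = sqrt(1.051^2 + 1.551^2) = 1.8735533
v_eff = uc^4 / (u1^4/v1 + u2^4/v2)
= 1.8735533^4 / (1.051^4/16 + 1.551^4/7)
= 12.321518 / 0.90296127
v_eff = 13.6457

13.6457


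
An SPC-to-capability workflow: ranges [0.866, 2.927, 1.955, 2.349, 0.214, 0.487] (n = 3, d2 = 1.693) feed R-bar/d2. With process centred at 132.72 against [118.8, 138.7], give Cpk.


R_bar = (0.866 + 2.927 + 1.955 + 2.349 + 0.214 + 0.487) / 6 = 1.4663333
sigma = R_bar / d2 = 1.4663333 / 1.693 = 0.86611536
Cp = (USL - LSL)/(6*sigma) = (138.7 - 118.8)/(6*0.86611536) = 3.8294
Cpu = (138.7 - 132.72)/(3*0.86611536) = 2.3015
Cpl = (132.72 - 118.8)/(3*0.86611536) = 5.3573
Cpk = min(Cpu, Cpl) = 2.3015

2.3015


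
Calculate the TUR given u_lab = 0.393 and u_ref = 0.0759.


TUR = u_lab / u_ref
= 0.393 / 0.0759
= 5.1779

5.1779


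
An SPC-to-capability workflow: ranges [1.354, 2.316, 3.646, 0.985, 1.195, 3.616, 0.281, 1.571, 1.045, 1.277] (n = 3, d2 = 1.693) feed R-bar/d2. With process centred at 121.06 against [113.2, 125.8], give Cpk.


R_bar = (1.354 + 2.316 + 3.646 + 0.985 + 1.195 + 3.616 + 0.281 + 1.571 + 1.045 + 1.277) / 10 = 1.7286
sigma = R_bar / d2 = 1.7286 / 1.693 = 1.0210278
Cp = (USL - LSL)/(6*sigma) = (125.8 - 113.2)/(6*1.0210278) = 2.0568
Cpu = (125.8 - 121.06)/(3*1.0210278) = 1.5475
Cpl = (121.06 - 113.2)/(3*1.0210278) = 2.5660
Cpk = min(Cpu, Cpl) = 1.5475

1.5475


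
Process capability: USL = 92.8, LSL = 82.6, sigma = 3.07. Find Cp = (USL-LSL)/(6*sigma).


Cp = (USL - LSL) / (6 * sigma)
= (92.8 - 82.6) / (6 * 3.07)
= 10.2000 / 18.4200
= 0.5537

0.5537


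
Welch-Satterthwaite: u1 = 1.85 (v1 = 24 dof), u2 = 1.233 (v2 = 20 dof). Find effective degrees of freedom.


uc = sqrt(u1^2 + u2^2) = sqrt(1.85^2 + 1.233^2) = 2.2232384
v_eff = uc^4 / (u1^4/v1 + u2^4/v2)
= 2.2232384^4 / (1.85^4/24 + 1.233^4/20)
= 24.431163 / 0.60362669
v_eff = 40.4740

40.4740


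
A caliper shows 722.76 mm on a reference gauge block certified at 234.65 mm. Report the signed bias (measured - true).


Systematic error = measured - true
= 722.76 - 234.65
= 488.1100

488.1100


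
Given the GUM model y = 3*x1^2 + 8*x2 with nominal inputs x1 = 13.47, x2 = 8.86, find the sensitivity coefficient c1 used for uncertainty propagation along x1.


y = 3*x1^2 + 8*x2
dy/dx1 = 2*3*x1
Evaluate at x1 = 13.47: c1 = 6 * 13.47
c1 = 80.8200

80.8200


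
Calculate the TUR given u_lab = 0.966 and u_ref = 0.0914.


TUR = u_lab / u_ref
= 0.966 / 0.0914
= 10.5689

10.5689


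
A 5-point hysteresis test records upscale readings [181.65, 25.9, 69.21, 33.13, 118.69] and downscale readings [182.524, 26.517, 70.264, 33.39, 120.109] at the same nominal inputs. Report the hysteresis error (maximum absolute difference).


|181.65 - 182.524| = 0.8740
|25.9 - 26.517| = 0.6170
|69.21 - 70.264| = 1.0540
|33.13 - 33.39| = 0.2600
|118.69 - 120.109| = 1.4190
hysteresis = max(diffs) = 1.4190

1.4190


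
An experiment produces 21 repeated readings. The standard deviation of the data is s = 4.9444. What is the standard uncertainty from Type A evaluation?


u_A = s / sqrt(n)
u_A = 4.9444 / sqrt(21)
u_A = 4.9444 / 4.5825757
u_A = 1.0790

1.0790


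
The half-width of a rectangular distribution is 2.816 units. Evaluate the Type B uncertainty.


u_B = half_width / sqrt(3)
u_B = 2.816 / 1.7320508
u_B = 1.6258

1.6258


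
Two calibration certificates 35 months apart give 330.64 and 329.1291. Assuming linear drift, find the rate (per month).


rate = (v2 - v1) / months
= (329.1291 - 330.64) / 35
= -1.5109 / 35
= -0.0432

-0.0432


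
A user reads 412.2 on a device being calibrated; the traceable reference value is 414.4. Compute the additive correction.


Correction = standard - reading
= 414.4 - 412.2
= 2.2000

2.2000


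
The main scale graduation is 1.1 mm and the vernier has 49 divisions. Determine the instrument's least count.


LC = MSD / n_div
= 1.1 / 49
= 0.0224

0.0224


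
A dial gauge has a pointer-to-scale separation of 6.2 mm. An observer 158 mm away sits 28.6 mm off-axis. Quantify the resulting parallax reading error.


error = h * offset / d
= 6.2 * 28.6 / 158
= 1.1223

1.1223


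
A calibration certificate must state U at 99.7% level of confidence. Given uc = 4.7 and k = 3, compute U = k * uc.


U = k * uc
U = 3 * 4.7
U = 14.1000

14.1000


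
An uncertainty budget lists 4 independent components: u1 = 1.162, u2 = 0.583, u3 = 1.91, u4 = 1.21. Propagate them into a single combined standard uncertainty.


uc = sqrt(1.162^2 + 0.583^2 + 1.91^2 + 1.21^2)
uc = sqrt(6.802333)
uc = 2.6081

2.6081


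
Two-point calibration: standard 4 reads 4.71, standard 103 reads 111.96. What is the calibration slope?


slope = (y2 - y1) / (x2 - x1)
= (111.96 - 4.71) / (103 - 4)
= 107.2500 / 99
= 1.0833

1.0833


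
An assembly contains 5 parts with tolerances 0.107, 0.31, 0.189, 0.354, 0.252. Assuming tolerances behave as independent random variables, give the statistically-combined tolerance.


RSS = sqrt(0.107^2 + 0.31^2 + 0.189^2 + 0.354^2 + 0.252^2)
= sqrt(0.33209)
= 0.5763

0.5763


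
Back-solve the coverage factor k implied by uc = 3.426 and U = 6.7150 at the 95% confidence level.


k = U / uc
k = 6.7150 / 3.426
k = 1.96

1.96


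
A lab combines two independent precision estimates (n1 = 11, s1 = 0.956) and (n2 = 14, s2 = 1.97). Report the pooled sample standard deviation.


s_p = sqrt(((n1-1)*s1^2 + (n2-1)*s2^2) / (n1+n2-2))
numerator = (11-1)*0.956^2 + (14-1)*1.97^2 = 9.13936 + 50.4517 = 59.59106
denominator = 11 + 14 - 2 = 23
s_p^2 = 59.59106 / 23 = 2.5909157
s_p = sqrt(2.5909157) = 1.6096

1.6096


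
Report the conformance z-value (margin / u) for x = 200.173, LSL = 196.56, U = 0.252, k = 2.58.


u = U / k = 0.252 / 2.58 = 0.097674419
margin = |LSL - x| = |196.56 - 200.173| = 3.613
z = margin / u = 3.613 / 0.097674419
z = 36.9902

36.9902


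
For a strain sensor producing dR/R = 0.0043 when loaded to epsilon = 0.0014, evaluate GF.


GF = (dR/R) / epsilon
= 0.0043 / 0.0014
= 3.0714

3.0714


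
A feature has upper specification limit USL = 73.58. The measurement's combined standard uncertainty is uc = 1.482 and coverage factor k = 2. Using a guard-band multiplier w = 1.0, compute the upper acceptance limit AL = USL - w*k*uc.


U = k * uc = 2 * 1.482 = 2.964
guard band g = w * U = 1.0 * 2.964 = 2.964
AL = USL - g = 73.58 - 2.964
AL = 70.6160

70.6160


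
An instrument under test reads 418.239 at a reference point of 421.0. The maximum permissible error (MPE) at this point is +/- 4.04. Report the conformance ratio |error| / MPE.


e = indication - reference = 418.239 - 421.0 = -2.7610
|e| = 2.7610
ratio = |e| / MPE = 2.7610 / 4.04
ratio = 0.6834

0.6834


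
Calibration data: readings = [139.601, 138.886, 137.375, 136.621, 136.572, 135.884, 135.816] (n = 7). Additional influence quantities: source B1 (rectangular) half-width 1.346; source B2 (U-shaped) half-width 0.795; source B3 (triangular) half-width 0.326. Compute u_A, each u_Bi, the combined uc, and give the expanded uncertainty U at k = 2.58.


mean = (139.601 + 138.886 + 137.375 + 136.621 + 136.572 + 135.884 + 135.816) / 7 = 137.2507143
s = sqrt(sum((x - mean)^2)/(n-1)) = 1.4717878
u_A = s / sqrt(n) = 1.4717878 / sqrt(7) = 0.5562835
u_B1 = 1.346 / sqrt(3) = 0.77711346
u_B2 = 0.795 / sqrt(2) = 0.56214989
u_B3 = 0.326 / sqrt(6) = 0.13308894
uc = sqrt(0.5562835^2 + 0.77711346^2 + 0.56214989^2 + 0.13308894^2) = 1.1167282
U = k * uc = 2.58 * 1.1167282
U = 2.8812

2.8812


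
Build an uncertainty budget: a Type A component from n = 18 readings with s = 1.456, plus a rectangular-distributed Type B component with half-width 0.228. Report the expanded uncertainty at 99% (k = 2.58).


u_A = s / sqrt(n) = 1.456 / sqrt(18) = 0.34318249
u_B = half_width / sqrt(3) = 0.228 / sqrt(3) = 0.13163586
uc = sqrt(u_A^2 + u_B^2) = sqrt(0.34318249^2 + 0.13163586^2) = 0.36756254
U = k * uc = 2.58 * 0.36756254
U = 0.9483

0.9483


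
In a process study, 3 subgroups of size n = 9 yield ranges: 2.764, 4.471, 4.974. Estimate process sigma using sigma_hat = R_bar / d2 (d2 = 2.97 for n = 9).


R_bar = (2.764 + 4.471 + 4.974) / 3
R_bar = 12.209 / 3 = 4.0696667
sigma_hat = R_bar / d2 = 4.0696667 / 2.97 = 1.3703

1.3703


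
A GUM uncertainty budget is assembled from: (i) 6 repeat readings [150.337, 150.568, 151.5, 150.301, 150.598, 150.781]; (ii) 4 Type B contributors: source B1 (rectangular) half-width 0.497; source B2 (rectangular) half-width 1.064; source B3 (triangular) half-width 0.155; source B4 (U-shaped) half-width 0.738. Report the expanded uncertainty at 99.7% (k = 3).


mean = (150.337 + 150.568 + 151.5 + 150.301 + 150.598 + 150.781) / 6 = 150.6808333
s = sqrt(sum((x - mean)^2)/(n-1)) = 0.43889744
u_A = s / sqrt(n) = 0.43889744 / sqrt(6) = 0.17917913
u_B1 = 0.497 / sqrt(3) = 0.28694308
u_B2 = 1.064 / sqrt(3) = 0.61430069
u_B3 = 0.155 / sqrt(6) = 0.063278485
u_B4 = 0.738 / sqrt(2) = 0.5218448
uc = sqrt(0.17917913^2 + 0.28694308^2 + 0.61430069^2 + 0.063278485^2 + 0.5218448^2) = 0.87643197
U = k * uc = 3 * 0.87643197
U = 2.6293

2.6293


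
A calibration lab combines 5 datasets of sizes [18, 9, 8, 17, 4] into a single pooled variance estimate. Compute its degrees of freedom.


nu = sum_i (n_i - 1)
nu = ((18 - 1) + (9 - 1) + (8 - 1) + (17 - 1) + (4 - 1))
nu = 17 + 8 + 7 + 16 + 3
nu = 51

51


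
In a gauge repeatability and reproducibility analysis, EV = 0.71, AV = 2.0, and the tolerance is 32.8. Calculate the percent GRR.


GRR = sqrt(EV^2 + AV^2) = sqrt(0.71^2 + 2.0^2) = 2.1222865
%GRR = GRR / tol * 100 = 2.1222865 / 32.8 * 100
%GRR = 6.4704

6.4704


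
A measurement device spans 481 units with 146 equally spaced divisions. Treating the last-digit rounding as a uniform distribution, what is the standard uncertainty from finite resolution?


resolution = range / divisions
resolution = 481 / 146 = 3.2945205
u_res = resolution / (2*sqrt(3))
u_res = 3.2945205 / 3.4641016
u_res = 0.9510

0.9510


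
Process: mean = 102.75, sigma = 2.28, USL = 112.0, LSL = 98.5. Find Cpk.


Cpu = (USL - mean) / (3*sigma) = (112.0 - 102.75) / (3*2.28) = 1.3523
Cpl = (mean - LSL) / (3*sigma) = (102.75 - 98.5) / (3*2.28) = 0.6213
Cpk = min(Cpu, Cpl) = 0.6213

0.6213


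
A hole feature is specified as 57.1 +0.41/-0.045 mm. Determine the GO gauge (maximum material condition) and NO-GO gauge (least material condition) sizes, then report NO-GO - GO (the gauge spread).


GO = nominal - lower_tol (smallest hole = maximum material condition)
GO = 57.1 - 0.045 = 57.055
NO-GO = nominal + upper_tol (largest hole = least material condition)
NO-GO = 57.1 + 0.41 = 57.51
spread = NO-GO - GO = 57.51 - 57.055 = 0.4550

0.4550


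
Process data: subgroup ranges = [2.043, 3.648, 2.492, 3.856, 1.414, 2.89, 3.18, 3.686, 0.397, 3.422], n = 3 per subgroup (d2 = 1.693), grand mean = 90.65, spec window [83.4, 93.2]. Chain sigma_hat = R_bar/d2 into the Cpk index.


R_bar = (2.043 + 3.648 + 2.492 + 3.856 + 1.414 + 2.89 + 3.18 + 3.686 + 0.397 + 3.422) / 10 = 2.7028
sigma = R_bar / d2 = 2.7028 / 1.693 = 1.596456
Cp = (USL - LSL)/(6*sigma) = (93.2 - 83.4)/(6*1.596456) = 1.0231
Cpu = (93.2 - 90.65)/(3*1.596456) = 0.5324
Cpl = (90.65 - 83.4)/(3*1.596456) = 1.5138
Cpk = min(Cpu, Cpl) = 0.5324

0.5324


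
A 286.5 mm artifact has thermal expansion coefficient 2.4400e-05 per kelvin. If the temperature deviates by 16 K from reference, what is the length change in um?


dL = L * alpha * dT
= 286.5 * 2.4400e-05 * 16
= 0.1118496 mm
dL_um = 0.1118496 * 1000 = 111.8496 um

111.8496


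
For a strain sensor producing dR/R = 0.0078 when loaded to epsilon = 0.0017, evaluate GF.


GF = (dR/R) / epsilon
= 0.0078 / 0.0017
= 4.5882

4.5882


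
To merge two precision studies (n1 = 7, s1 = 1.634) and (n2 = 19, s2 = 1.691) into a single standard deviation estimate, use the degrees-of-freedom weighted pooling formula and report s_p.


s_p = sqrt(((n1-1)*s1^2 + (n2-1)*s2^2) / (n1+n2-2))
numerator = (7-1)*1.634^2 + (19-1)*1.691^2 = 16.019736 + 51.470658 = 67.490394
denominator = 7 + 19 - 2 = 24
s_p^2 = 67.490394 / 24 = 2.8120997
s_p = sqrt(2.8120997) = 1.6769

1.6769


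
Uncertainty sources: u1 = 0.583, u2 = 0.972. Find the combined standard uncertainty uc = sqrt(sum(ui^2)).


uc = sqrt(0.583^2 + 0.972^2)
uc = sqrt(1.284673)
uc = 1.1334

1.1334


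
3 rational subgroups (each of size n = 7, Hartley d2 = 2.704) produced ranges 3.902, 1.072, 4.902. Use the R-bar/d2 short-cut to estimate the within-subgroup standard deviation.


R_bar = (3.902 + 1.072 + 4.902) / 3
R_bar = 9.876 / 3 = 3.292
sigma_hat = R_bar / d2 = 3.292 / 2.704 = 1.2175

1.2175


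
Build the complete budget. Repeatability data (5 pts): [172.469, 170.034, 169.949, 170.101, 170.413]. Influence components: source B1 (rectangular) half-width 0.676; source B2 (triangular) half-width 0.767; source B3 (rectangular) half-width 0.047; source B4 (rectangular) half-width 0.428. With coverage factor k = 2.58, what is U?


mean = (172.469 + 170.034 + 169.949 + 170.101 + 170.413) / 5 = 170.5932
s = sqrt(sum((x - mean)^2)/(n-1)) = 1.0631388
u_A = s / sqrt(n) = 1.0631388 / sqrt(5) = 0.47545013
u_B1 = 0.676 / sqrt(3) = 0.39028878
u_B2 = 0.767 / sqrt(6) = 0.31312644
u_B3 = 0.047 / sqrt(3) = 0.027135463
u_B4 = 0.428 / sqrt(3) = 0.24710592
uc = sqrt(0.47545013^2 + 0.39028878^2 + 0.31312644^2 + 0.027135463^2 + 0.24710592^2) = 0.73363751
U = k * uc = 2.58 * 0.73363751
U = 1.8928

1.8928


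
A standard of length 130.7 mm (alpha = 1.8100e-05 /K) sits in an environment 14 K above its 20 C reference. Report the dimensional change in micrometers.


dL = L * alpha * dT
= 130.7 * 1.8100e-05 * 14
= 0.0331194 mm
dL_um = 0.0331194 * 1000 = 33.1194 um

33.1194


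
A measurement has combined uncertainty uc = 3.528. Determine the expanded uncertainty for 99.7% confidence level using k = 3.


U = k * uc
U = 3 * 3.528
U = 10.5840

10.5840


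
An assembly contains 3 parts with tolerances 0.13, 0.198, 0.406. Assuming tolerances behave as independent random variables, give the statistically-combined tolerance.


RSS = sqrt(0.13^2 + 0.198^2 + 0.406^2)
= sqrt(0.22094)
= 0.4700

0.4700


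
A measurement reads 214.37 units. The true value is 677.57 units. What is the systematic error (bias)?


Systematic error = measured - true
= 214.37 - 677.57
= -463.2000

-463.2000


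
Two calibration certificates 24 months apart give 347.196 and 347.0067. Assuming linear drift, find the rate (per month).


rate = (v2 - v1) / months
= (347.0067 - 347.196) / 24
= -0.1893 / 24
= -0.0079

-0.0079


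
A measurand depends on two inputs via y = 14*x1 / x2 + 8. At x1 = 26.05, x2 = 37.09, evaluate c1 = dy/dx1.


y = 14*x1 / x2 + 8
dy/dx1 = 14/x2
Evaluate at x2 = 37.09: c1 = 14 / 37.09
c1 = 0.3775

0.3775


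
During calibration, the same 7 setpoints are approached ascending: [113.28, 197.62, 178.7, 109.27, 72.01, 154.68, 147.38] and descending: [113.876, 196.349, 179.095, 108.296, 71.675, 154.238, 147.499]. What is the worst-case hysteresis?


|113.28 - 113.876| = 0.5960
|197.62 - 196.349| = 1.2710
|178.7 - 179.095| = 0.3950
|109.27 - 108.296| = 0.9740
|72.01 - 71.675| = 0.3350
|154.68 - 154.238| = 0.4420
|147.38 - 147.499| = 0.1190
hysteresis = max(diffs) = 1.2710

1.2710


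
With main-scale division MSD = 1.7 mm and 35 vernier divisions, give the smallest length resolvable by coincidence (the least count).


LC = MSD / n_div
= 1.7 / 35
= 0.0486

0.0486


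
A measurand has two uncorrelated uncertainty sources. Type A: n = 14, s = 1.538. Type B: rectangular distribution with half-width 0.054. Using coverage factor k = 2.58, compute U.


u_A = s / sqrt(n) = 1.538 / sqrt(14) = 0.41104779
u_B = half_width / sqrt(3) = 0.054 / sqrt(3) = 0.031176915
uc = sqrt(u_A^2 + u_B^2) = sqrt(0.41104779^2 + 0.031176915^2) = 0.41222844
U = k * uc = 2.58 * 0.41222844
U = 1.0635

1.0635


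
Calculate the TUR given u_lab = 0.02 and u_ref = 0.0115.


TUR = u_lab / u_ref
= 0.02 / 0.0115
= 1.7391

1.7391


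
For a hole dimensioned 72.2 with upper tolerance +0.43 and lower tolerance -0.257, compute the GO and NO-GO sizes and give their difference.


GO = nominal - lower_tol (smallest hole = maximum material condition)
GO = 72.2 - 0.257 = 71.943
NO-GO = nominal + upper_tol (largest hole = least material condition)
NO-GO = 72.2 + 0.43 = 72.63
spread = NO-GO - GO = 72.63 - 71.943 = 0.6870

0.6870


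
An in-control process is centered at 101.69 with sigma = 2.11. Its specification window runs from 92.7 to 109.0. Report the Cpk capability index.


Cpu = (USL - mean) / (3*sigma) = (109.0 - 101.69) / (3*2.11) = 1.1548
Cpl = (mean - LSL) / (3*sigma) = (101.69 - 92.7) / (3*2.11) = 1.4202
Cpk = min(Cpu, Cpl) = 1.1548

1.1548


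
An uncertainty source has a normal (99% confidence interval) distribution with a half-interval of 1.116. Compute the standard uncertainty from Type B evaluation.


u_B = half_width / 2.576
u_B = 1.116 / 2.576
u_B = 0.4332

0.4332


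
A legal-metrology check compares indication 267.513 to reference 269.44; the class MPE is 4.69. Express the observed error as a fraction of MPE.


e = indication - reference = 267.513 - 269.44 = -1.9270
|e| = 1.9270
ratio = |e| / MPE = 1.9270 / 4.69
ratio = 0.4109

0.4109


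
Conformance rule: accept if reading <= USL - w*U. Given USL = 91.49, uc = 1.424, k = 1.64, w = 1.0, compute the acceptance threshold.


U = k * uc = 1.64 * 1.424 = 2.33536
guard band g = w * U = 1.0 * 2.33536 = 2.33536
AL = USL - g = 91.49 - 2.33536
AL = 89.1546

89.1546


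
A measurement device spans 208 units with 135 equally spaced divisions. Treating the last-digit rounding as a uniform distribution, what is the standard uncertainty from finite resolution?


resolution = range / divisions
resolution = 208 / 135 = 1.5407407
u_res = resolution / (2*sqrt(3))
u_res = 1.5407407 / 3.4641016
u_res = 0.4448

0.4448


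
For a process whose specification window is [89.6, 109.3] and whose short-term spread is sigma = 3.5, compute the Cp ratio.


Cp = (USL - LSL) / (6 * sigma)
= (109.3 - 89.6) / (6 * 3.5)
= 19.7000 / 21.0000
= 0.9381

0.9381


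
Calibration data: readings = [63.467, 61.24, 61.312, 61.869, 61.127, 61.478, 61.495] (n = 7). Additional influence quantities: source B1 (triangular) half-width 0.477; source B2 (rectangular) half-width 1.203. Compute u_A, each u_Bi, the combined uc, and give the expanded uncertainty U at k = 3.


mean = (63.467 + 61.24 + 61.312 + 61.869 + 61.127 + 61.478 + 61.495) / 7 = 61.71257143
s = sqrt(sum((x - mean)^2)/(n-1)) = 0.80947779
u_A = s / sqrt(n) = 0.80947779 / sqrt(7) = 0.30595385
u_B1 = 0.477 / sqrt(6) = 0.19473443
u_B2 = 1.203 / sqrt(3) = 0.69455237
uc = sqrt(0.30595385^2 + 0.19473443^2 + 0.69455237^2) = 0.78353829
U = k * uc = 3 * 0.78353829
U = 2.3506

2.3506


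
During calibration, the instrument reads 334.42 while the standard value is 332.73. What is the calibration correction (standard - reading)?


Correction = standard - reading
= 332.73 - 334.42
= -1.6900

-1.6900


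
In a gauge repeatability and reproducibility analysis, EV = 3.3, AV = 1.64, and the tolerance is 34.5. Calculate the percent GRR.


GRR = sqrt(EV^2 + AV^2) = sqrt(3.3^2 + 1.64^2) = 3.6850509
%GRR = GRR / tol * 100 = 3.6850509 / 34.5 * 100
%GRR = 10.6813

10.6813


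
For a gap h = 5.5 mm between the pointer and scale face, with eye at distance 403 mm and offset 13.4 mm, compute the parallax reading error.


error = h * offset / d
= 5.5 * 13.4 / 403
= 0.1829

0.1829


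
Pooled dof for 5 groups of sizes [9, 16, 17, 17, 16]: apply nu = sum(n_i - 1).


nu = sum_i (n_i - 1)
nu = ((9 - 1) + (16 - 1) + (17 - 1) + (17 - 1) + (16 - 1))
nu = 8 + 15 + 16 + 16 + 15
nu = 70

70


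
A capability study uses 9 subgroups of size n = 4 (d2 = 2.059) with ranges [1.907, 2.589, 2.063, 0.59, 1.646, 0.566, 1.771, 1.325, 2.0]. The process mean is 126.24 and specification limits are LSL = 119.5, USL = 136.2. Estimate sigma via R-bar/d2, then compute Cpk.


R_bar = (1.907 + 2.589 + 2.063 + 0.59 + 1.646 + 0.566 + 1.771 + 1.325 + 2.0) / 9 = 1.6063333
sigma = R_bar / d2 = 1.6063333 / 2.059 = 0.78015216
Cp = (USL - LSL)/(6*sigma) = (136.2 - 119.5)/(6*0.78015216) = 3.5677
Cpu = (136.2 - 126.24)/(3*0.78015216) = 4.2556
Cpl = (126.24 - 119.5)/(3*0.78015216) = 2.8798
Cpk = min(Cpu, Cpl) = 2.8798

2.8798


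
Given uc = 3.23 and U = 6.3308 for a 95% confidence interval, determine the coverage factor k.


k = U / uc
k = 6.3308 / 3.23
k = 1.96

1.96


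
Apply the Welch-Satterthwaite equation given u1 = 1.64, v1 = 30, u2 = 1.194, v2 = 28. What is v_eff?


uc = sqrt(u1^2 + u2^2) = sqrt(1.64^2 + 1.194^2) = 2.0286044
v_eff = uc^4 / (u1^4/v1 + u2^4/v2)
= 2.0286044^4 / (1.64^4/30 + 1.194^4/28)
= 16.935166 / 0.31371868
v_eff = 53.9820

53.9820


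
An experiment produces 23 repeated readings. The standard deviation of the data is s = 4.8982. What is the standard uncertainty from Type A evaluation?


u_A = s / sqrt(n)
u_A = 4.8982 / sqrt(23)
u_A = 4.8982 / 4.7958315
u_A = 1.0213

1.0213


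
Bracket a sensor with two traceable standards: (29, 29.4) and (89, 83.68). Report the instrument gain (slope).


slope = (y2 - y1) / (x2 - x1)
= (83.68 - 29.4) / (89 - 29)
= 54.2800 / 60
= 0.9047

0.9047


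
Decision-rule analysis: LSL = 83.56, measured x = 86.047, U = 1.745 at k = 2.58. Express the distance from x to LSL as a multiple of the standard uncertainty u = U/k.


u = U / k = 1.745 / 2.58 = 0.67635659
margin = |LSL - x| = |83.56 - 86.047| = 2.487
z = margin / u = 2.487 / 0.67635659
z = 3.6771

3.6771


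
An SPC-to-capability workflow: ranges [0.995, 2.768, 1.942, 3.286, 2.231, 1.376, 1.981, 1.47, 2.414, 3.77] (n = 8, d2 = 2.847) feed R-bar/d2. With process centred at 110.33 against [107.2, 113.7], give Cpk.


R_bar = (0.995 + 2.768 + 1.942 + 3.286 + 2.231 + 1.376 + 1.981 + 1.47 + 2.414 + 3.77) / 10 = 2.2233
sigma = R_bar / d2 = 2.2233 / 2.847 = 0.78092729
Cp = (USL - LSL)/(6*sigma) = (113.7 - 107.2)/(6*0.78092729) = 1.3872
Cpu = (113.7 - 110.33)/(3*0.78092729) = 1.4385
Cpl = (110.33 - 107.2)/(3*0.78092729) = 1.3360
Cpk = min(Cpu, Cpl) = 1.3360

1.3360


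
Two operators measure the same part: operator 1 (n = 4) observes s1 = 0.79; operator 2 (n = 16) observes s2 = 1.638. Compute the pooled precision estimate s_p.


s_p = sqrt(((n1-1)*s1^2 + (n2-1)*s2^2) / (n1+n2-2))
numerator = (4-1)*0.79^2 + (16-1)*1.638^2 = 1.8723 + 40.24566 = 42.11796
denominator = 4 + 16 - 2 = 18
s_p^2 = 42.11796 / 18 = 2.3398867
s_p = sqrt(2.3398867) = 1.5297

1.5297


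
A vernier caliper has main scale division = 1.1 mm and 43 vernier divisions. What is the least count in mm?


LC = MSD / n_div
= 1.1 / 43
= 0.0256

0.0256


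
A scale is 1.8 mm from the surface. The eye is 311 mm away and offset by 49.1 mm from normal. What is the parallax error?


error = h * offset / d
= 1.8 * 49.1 / 311
= 0.2842

0.2842


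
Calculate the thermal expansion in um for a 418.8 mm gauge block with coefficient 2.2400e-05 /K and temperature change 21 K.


dL = L * alpha * dT
= 418.8 * 2.2400e-05 * 21
= 0.1970035 mm
dL_um = 0.1970035 * 1000 = 197.0035 um

197.0035


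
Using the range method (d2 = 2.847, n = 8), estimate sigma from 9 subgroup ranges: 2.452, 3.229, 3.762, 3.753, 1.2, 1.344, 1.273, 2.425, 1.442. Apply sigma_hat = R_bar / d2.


R_bar = (2.452 + 3.229 + 3.762 + 3.753 + 1.2 + 1.344 + 1.273 + 2.425 + 1.442) / 9
R_bar = 20.88 / 9 = 2.32
sigma_hat = R_bar / d2 = 2.32 / 2.847 = 0.8149

0.8149


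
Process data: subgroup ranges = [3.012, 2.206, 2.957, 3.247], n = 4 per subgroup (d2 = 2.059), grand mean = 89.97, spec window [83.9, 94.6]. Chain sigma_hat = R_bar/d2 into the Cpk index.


R_bar = (3.012 + 2.206 + 2.957 + 3.247) / 4 = 2.8555
sigma = R_bar / d2 = 2.8555 / 2.059 = 1.3868383
Cp = (USL - LSL)/(6*sigma) = (94.6 - 83.9)/(6*1.3868383) = 1.2859
Cpu = (94.6 - 89.97)/(3*1.3868383) = 1.1128
Cpl = (89.97 - 83.9)/(3*1.3868383) = 1.4590
Cpk = min(Cpu, Cpl) = 1.1128

1.1128


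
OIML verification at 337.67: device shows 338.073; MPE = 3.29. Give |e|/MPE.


e = indication - reference = 338.073 - 337.67 = 0.4030
|e| = 0.4030
ratio = |e| / MPE = 0.4030 / 3.29
ratio = 0.1225

0.1225


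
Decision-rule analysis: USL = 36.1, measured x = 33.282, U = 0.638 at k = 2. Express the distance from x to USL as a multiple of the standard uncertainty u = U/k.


u = U / k = 0.638 / 2 = 0.319
margin = |USL - x| = |36.1 - 33.282| = 2.818
z = margin / u = 2.818 / 0.319
z = 8.8339

8.8339


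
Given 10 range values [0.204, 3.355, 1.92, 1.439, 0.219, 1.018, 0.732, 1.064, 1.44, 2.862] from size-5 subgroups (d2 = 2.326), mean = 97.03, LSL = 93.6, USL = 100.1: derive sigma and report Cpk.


R_bar = (0.204 + 3.355 + 1.92 + 1.439 + 0.219 + 1.018 + 0.732 + 1.064 + 1.44 + 2.862) / 10 = 1.4253
sigma = R_bar / d2 = 1.4253 / 2.326 = 0.6127687
Cp = (USL - LSL)/(6*sigma) = (100.1 - 93.6)/(6*0.6127687) = 1.7679
Cpu = (100.1 - 97.03)/(3*0.6127687) = 1.6700
Cpl = (97.03 - 93.6)/(3*0.6127687) = 1.8658
Cpk = min(Cpu, Cpl) = 1.6700

1.6700


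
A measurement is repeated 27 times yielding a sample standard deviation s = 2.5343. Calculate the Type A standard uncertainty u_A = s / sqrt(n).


u_A = s / sqrt(n)
u_A = 2.5343 / sqrt(27)
u_A = 2.5343 / 5.1961524
u_A = 0.4877

0.4877


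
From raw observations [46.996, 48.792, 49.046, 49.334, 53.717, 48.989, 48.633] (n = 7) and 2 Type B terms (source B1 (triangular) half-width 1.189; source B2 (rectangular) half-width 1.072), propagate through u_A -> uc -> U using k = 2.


mean = (46.996 + 48.792 + 49.046 + 49.334 + 53.717 + 48.989 + 48.633) / 7 = 49.35814286
s = sqrt(sum((x - mean)^2)/(n-1)) = 2.0680098
u_A = s / sqrt(n) = 2.0680098 / sqrt(7) = 0.78163423
u_B1 = 1.189 / sqrt(6) = 0.48540722
u_B2 = 1.072 / sqrt(3) = 0.61891949
uc = sqrt(0.78163423^2 + 0.48540722^2 + 0.61891949^2) = 1.1088884
U = k * uc = 2 * 1.1088884
U = 2.2178

2.2178


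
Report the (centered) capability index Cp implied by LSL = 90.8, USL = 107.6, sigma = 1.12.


Cp = (USL - LSL) / (6 * sigma)
= (107.6 - 90.8) / (6 * 1.12)
= 16.8000 / 6.7200
= 2.5000

2.5000


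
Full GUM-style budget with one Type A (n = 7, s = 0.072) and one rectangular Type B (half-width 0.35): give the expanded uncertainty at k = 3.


u_A = s / sqrt(n) = 0.072 / sqrt(7) = 0.027213442
u_B = half_width / sqrt(3) = 0.35 / sqrt(3) = 0.20207259
uc = sqrt(u_A^2 + u_B^2) = sqrt(0.027213442^2 + 0.20207259^2) = 0.2038968
U = k * uc = 3 * 0.2038968
U = 0.6117

0.6117


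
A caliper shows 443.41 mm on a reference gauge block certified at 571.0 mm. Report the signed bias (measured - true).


Systematic error = measured - true
= 443.41 - 571.0
= -127.5900

-127.5900


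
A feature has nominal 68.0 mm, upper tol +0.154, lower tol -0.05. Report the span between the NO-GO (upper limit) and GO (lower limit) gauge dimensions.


GO = nominal - lower_tol (smallest hole = maximum material condition)
GO = 68.0 - 0.05 = 67.95
NO-GO = nominal + upper_tol (largest hole = least material condition)
NO-GO = 68.0 + 0.154 = 68.154
spread = NO-GO - GO = 68.154 - 67.95 = 0.2040

0.2040


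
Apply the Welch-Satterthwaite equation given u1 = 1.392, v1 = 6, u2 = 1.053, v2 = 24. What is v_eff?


uc = sqrt(u1^2 + u2^2) = sqrt(1.392^2 + 1.053^2) = 1.7454149
v_eff = uc^4 / (u1^4/v1 + u2^4/v2)
= 1.7454149^4 / (1.392^4/6 + 1.053^4/24)
= 9.2809988 / 0.67698435
v_eff = 13.7093

13.7093


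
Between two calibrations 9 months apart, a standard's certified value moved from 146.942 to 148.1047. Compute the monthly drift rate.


rate = (v2 - v1) / months
= (148.1047 - 146.942) / 9
= 1.1627 / 9
= 0.1292

0.1292


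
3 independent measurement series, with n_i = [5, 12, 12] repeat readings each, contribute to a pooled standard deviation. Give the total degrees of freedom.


nu = sum_i (n_i - 1)
nu = ((5 - 1) + (12 - 1) + (12 - 1))
nu = 4 + 11 + 11
nu = 26

26


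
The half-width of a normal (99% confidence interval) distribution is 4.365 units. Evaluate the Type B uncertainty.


u_B = half_width / 2.576
u_B = 4.365 / 2.576
u_B = 1.6945

1.6945


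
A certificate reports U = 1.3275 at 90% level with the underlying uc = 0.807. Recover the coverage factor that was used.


k = U / uc
k = 1.3275 / 0.807
k = 1.645

1.645


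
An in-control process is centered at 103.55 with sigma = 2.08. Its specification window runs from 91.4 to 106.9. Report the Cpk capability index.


Cpu = (USL - mean) / (3*sigma) = (106.9 - 103.55) / (3*2.08) = 0.5369
Cpl = (mean - LSL) / (3*sigma) = (103.55 - 91.4) / (3*2.08) = 1.9471
Cpk = min(Cpu, Cpl) = 0.5369

0.5369


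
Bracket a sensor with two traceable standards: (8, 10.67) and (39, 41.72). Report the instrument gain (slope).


slope = (y2 - y1) / (x2 - x1)
= (41.72 - 10.67) / (39 - 8)
= 31.0500 / 31
= 1.0016

1.0016


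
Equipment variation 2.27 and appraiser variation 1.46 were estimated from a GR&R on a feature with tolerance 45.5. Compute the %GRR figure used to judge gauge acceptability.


GRR = sqrt(EV^2 + AV^2) = sqrt(2.27^2 + 1.46^2) = 2.6989813
%GRR = GRR / tol * 100 = 2.6989813 / 45.5 * 100
%GRR = 5.9318

5.9318


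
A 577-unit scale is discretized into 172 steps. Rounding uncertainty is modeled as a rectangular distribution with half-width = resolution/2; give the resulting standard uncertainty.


resolution = range / divisions
resolution = 577 / 172 = 3.3546512
u_res = resolution / (2*sqrt(3))
u_res = 3.3546512 / 3.4641016
u_res = 0.9684

0.9684


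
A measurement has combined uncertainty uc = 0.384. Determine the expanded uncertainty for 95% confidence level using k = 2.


U = k * uc
U = 2 * 0.384
U = 0.7680

0.7680


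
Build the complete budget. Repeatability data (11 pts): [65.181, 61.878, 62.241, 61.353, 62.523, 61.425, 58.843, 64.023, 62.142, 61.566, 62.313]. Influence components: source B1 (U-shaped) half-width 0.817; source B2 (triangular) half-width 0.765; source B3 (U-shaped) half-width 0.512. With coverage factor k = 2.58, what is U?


mean = (65.181 + 61.878 + 62.241 + 61.353 + 62.523 + 61.425 + 58.843 + 64.023 + 62.142 + 61.566 + 62.313) / 11 = 62.13527273
s = sqrt(sum((x - mean)^2)/(n-1)) = 1.5930747
u_A = s / sqrt(n) = 1.5930747 / sqrt(11) = 0.48033009
u_B1 = 0.817 / sqrt(2) = 0.57770624
u_B2 = 0.765 / sqrt(6) = 0.31230994
u_B3 = 0.512 / sqrt(2) = 0.36203867
uc = sqrt(0.48033009^2 + 0.57770624^2 + 0.31230994^2 + 0.36203867^2) = 0.89054533
U = k * uc = 2.58 * 0.89054533
U = 2.2976

2.2976


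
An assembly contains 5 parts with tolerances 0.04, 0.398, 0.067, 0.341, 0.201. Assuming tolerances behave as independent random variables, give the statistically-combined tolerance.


RSS = sqrt(0.04^2 + 0.398^2 + 0.067^2 + 0.341^2 + 0.201^2)
= sqrt(0.321175)
= 0.5667

0.5667


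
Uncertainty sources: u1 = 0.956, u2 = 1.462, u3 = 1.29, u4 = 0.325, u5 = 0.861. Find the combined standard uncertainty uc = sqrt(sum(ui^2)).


uc = sqrt(0.956^2 + 1.462^2 + 1.29^2 + 0.325^2 + 0.861^2)
uc = sqrt(5.562426)
uc = 2.3585

2.3585


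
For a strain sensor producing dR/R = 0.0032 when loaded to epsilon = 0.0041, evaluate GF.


GF = (dR/R) / epsilon
= 0.0032 / 0.0041
= 0.7805

0.7805


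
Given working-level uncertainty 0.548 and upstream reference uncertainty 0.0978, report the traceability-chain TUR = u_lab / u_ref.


TUR = u_lab / u_ref
= 0.548 / 0.0978
= 5.6033

5.6033


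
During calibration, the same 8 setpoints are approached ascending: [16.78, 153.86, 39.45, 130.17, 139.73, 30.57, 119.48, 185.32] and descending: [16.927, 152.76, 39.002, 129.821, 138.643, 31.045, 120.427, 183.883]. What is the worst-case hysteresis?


|16.78 - 16.927| = 0.1470
|153.86 - 152.76| = 1.1000
|39.45 - 39.002| = 0.4480
|130.17 - 129.821| = 0.3490
|139.73 - 138.643| = 1.0870
|30.57 - 31.045| = 0.4750
|119.48 - 120.427| = 0.9470
|185.32 - 183.883| = 1.4370
hysteresis = max(diffs) = 1.4370

1.4370


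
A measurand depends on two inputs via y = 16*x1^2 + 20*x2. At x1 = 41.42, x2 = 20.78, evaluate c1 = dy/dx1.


y = 16*x1^2 + 20*x2
dy/dx1 = 2*16*x1
Evaluate at x1 = 41.42: c1 = 32 * 41.42
c1 = 1325.4400

1325.4400


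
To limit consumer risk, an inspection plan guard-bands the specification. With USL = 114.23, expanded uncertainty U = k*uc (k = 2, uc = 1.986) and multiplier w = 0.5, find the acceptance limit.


U = k * uc = 2 * 1.986 = 3.972
guard band g = w * U = 0.5 * 3.972 = 1.986
AL = USL - g = 114.23 - 1.986
AL = 112.2440

112.2440


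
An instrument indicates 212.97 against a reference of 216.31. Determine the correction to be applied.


Correction = standard - reading
= 216.31 - 212.97
= 3.3400

3.3400


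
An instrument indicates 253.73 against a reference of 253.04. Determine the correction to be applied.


Correction = standard - reading
= 253.04 - 253.73
= -0.6900

-0.6900


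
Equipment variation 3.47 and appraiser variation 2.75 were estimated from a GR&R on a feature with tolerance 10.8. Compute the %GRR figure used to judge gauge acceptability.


GRR = sqrt(EV^2 + AV^2) = sqrt(3.47^2 + 2.75^2) = 4.4275727
%GRR = GRR / tol * 100 = 4.4275727 / 10.8 * 100
%GRR = 40.9960

40.9960


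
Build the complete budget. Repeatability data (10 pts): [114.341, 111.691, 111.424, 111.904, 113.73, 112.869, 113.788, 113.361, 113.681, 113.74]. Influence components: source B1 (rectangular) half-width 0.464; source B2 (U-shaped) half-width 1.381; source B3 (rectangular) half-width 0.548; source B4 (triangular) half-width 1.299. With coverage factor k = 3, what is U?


mean = (114.341 + 111.691 + 111.424 + 111.904 + 113.73 + 112.869 + 113.788 + 113.361 + 113.681 + 113.74) / 10 = 113.0529
s = sqrt(sum((x - mean)^2)/(n-1)) = 1.0263991
u_A = s / sqrt(n) = 1.0263991 / sqrt(10) = 0.32457589
u_B1 = 0.464 / sqrt(3) = 0.26789052
u_B2 = 1.381 / sqrt(2) = 0.97651446
u_B3 = 0.548 / sqrt(3) = 0.31638795
u_B4 = 1.299 / sqrt(6) = 0.53031453
uc = sqrt(0.32457589^2 + 0.26789052^2 + 0.97651446^2 + 0.31638795^2 + 0.53031453^2) = 1.2296464
U = k * uc = 3 * 1.2296464
U = 3.6889

3.6889


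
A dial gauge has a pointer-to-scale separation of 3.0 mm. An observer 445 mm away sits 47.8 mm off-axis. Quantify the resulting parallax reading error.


error = h * offset / d
= 3.0 * 47.8 / 445
= 0.3222

0.3222


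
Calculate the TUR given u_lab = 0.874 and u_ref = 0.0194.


TUR = u_lab / u_ref
= 0.874 / 0.0194
= 45.0515

45.0515


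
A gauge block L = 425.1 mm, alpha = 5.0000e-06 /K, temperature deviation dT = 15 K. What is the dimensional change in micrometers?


dL = L * alpha * dT
= 425.1 * 5.0000e-06 * 15
= 0.0318825 mm
dL_um = 0.0318825 * 1000 = 31.8825 um

31.8825


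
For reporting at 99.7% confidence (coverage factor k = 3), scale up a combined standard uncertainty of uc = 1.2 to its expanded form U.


U = k * uc
U = 3 * 1.2
U = 3.6000

3.6000


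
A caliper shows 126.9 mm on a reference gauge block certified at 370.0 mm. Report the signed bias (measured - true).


Systematic error = measured - true
= 126.9 - 370.0
= -243.1000

-243.1000


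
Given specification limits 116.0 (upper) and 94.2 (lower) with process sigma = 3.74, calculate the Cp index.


Cp = (USL - LSL) / (6 * sigma)
= (116.0 - 94.2) / (6 * 3.74)
= 21.8000 / 22.4400
= 0.9715

0.9715


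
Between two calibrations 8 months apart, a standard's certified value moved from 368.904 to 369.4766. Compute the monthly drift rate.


rate = (v2 - v1) / months
= (369.4766 - 368.904) / 8
= 0.5726 / 8
= 0.0716

0.0716


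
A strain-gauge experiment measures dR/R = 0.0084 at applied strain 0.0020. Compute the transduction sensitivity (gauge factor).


GF = (dR/R) / epsilon
= 0.0084 / 0.0020
= 4.2000

4.2000


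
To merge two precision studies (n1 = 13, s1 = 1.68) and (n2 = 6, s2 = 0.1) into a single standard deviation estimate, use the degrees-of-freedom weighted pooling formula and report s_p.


s_p = sqrt(((n1-1)*s1^2 + (n2-1)*s2^2) / (n1+n2-2))
numerator = (13-1)*1.68^2 + (6-1)*0.1^2 = 33.8688 + 0.05 = 33.9188
denominator = 13 + 6 - 2 = 17
s_p^2 = 33.9188 / 17 = 1.9952235
s_p = sqrt(1.9952235) = 1.4125

1.4125
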